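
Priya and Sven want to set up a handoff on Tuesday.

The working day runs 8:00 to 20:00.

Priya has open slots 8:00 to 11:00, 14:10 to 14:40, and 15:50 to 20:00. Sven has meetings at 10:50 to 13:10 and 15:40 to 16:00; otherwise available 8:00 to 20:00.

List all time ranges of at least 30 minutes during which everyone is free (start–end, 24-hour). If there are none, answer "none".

08:00–10:50, 14:10–14:40, 16:00–20:00

Sven free within 08:00–20:00: 08:00–10:50, 13:10–15:40, 16:00–20:00.
Priya ∩ Sven: 08:00–10:50, 14:10–14:40, 16:00–20:00.
Windows ≥ 30 min: 08:00–10:50, 14:10–14:40, 16:00–20:00.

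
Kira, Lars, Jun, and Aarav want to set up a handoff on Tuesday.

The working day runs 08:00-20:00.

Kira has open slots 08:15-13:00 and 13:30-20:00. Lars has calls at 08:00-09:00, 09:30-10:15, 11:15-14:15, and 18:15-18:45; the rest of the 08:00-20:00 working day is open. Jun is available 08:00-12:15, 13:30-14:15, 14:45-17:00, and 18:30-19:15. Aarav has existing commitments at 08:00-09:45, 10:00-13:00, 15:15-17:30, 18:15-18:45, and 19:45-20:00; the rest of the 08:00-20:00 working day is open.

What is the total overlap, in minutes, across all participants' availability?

60 minutes

Lars free within 08:00–20:00: 09:00–09:30, 10:15–11:15, 14:15–18:15, 18:45–20:00.
Aarav free within 08:00–20:00: 09:45–10:00, 13:00–15:15, 17:30–18:15, 18:45–19:45.
Kira ∩ Lars: 09:00–09:30, 10:15–11:15, 14:15–18:15, 18:45–20:00.
Kira ∩ Lars ∩ Jun: 09:00–09:30, 10:15–11:15, 14:45–17:00, 18:45–19:15.
Kira ∩ Lars ∩ Jun ∩ Aarav: 14:45–15:15, 18:45–19:15.
Total common minutes: 30 + 30 = 60.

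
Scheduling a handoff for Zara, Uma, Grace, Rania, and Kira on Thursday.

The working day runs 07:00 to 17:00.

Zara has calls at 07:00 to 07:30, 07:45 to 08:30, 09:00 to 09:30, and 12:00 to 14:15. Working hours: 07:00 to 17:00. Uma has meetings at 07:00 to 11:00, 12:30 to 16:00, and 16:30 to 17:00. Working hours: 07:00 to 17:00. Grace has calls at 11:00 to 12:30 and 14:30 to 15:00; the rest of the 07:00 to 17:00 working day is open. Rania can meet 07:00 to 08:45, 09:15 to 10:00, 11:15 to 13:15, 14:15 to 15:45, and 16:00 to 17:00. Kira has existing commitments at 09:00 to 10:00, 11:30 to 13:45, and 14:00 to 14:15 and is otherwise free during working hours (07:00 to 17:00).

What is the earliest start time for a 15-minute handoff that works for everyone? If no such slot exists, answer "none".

16:00

Zara free within 07:00–17:00: 07:30–07:45, 08:30–09:00, 09:30–12:00, 14:15–17:00.
Uma free within 07:00–17:00: 11:00–12:30, 16:00–16:30.
Grace free within 07:00–17:00: 07:00–11:00, 12:30–14:30, 15:00–17:00.
Kira free within 07:00–17:00: 07:00–09:00, 10:00–11:30, 13:45–14:00, 14:15–17:00.
Zara ∩ Uma: 11:00–12:00, 16:00–16:30.
Zara ∩ Uma ∩ Grace: 16:00–16:30.
Zara ∩ Uma ∩ Grace ∩ Rania: 16:00–16:30.
Zara ∩ Uma ∩ Grace ∩ Rania ∩ Kira: 16:00–16:30.
Windows ≥ 15 min: 16:00–16:30.
Earliest such window starts at 16:00.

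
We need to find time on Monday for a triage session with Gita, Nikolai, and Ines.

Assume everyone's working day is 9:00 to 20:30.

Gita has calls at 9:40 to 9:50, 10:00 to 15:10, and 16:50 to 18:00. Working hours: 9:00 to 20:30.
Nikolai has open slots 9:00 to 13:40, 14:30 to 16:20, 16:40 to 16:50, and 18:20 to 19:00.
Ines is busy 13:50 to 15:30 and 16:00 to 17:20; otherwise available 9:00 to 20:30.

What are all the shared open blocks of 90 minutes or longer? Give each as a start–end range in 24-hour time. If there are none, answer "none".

Gita free within 09:00–20:30: 09:00–09:40, 09:50–10:00, 15:10–16:50, 18:00–20:30.
Ines free within 09:00–20:30: 09:00–13:50, 15:30–16:00, 17:20–20:30.
Gita ∩ Nikolai: 09:00–09:40, 09:50–10:00, 15:10–16:20, 16:40–16:50, 18:20–19:00.
Gita ∩ Nikolai ∩ Ines: 09:00–09:40, 09:50–10:00, 15:30–16:00, 18:20–19:00.
Windows ≥ 90 min: (none).

none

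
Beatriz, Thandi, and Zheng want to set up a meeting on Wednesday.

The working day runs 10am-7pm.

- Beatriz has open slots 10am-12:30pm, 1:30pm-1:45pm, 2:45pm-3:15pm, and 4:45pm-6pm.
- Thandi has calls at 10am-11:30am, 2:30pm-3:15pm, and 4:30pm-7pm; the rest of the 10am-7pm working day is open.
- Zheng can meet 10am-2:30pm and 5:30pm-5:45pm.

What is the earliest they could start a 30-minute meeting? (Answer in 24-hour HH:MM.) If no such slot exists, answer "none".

11:30

Thandi free within 10:00–19:00: 11:30–14:30, 15:15–16:30.
Beatriz ∩ Thandi: 11:30–12:30, 13:30–13:45.
Beatriz ∩ Thandi ∩ Zheng: 11:30–12:30, 13:30–13:45.
Windows ≥ 30 min: 11:30–12:30.
Earliest such window starts at 11:30.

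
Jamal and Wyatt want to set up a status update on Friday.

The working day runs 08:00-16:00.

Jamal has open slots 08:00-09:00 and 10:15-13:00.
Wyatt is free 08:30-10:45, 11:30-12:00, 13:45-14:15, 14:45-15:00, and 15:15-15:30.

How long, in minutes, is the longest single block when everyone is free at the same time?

Jamal ∩ Wyatt: 08:30–09:00, 10:15–10:45, 11:30–12:00.
Common window lengths: 30, 30, 30 min; longest is 30.

30 minutes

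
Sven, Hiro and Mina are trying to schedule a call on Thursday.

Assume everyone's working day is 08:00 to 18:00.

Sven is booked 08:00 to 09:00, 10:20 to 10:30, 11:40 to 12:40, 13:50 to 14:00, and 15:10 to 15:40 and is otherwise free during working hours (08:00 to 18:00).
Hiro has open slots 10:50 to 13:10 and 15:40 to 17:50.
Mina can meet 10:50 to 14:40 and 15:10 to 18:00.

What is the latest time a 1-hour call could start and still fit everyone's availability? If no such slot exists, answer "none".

Sven free within 08:00–18:00: 09:00–10:20, 10:30–11:40, 12:40–13:50, 14:00–15:10, 15:40–18:00.
Sven ∩ Hiro: 10:50–11:40, 12:40–13:10, 15:40–17:50.
Sven ∩ Hiro ∩ Mina: 10:50–11:40, 12:40–13:10, 15:40–17:50.
Windows ≥ 60 min: 15:40–17:50.
Latest start in the last window 15:40–17:50 is 17:50 − 60 min = 16:50.

16:50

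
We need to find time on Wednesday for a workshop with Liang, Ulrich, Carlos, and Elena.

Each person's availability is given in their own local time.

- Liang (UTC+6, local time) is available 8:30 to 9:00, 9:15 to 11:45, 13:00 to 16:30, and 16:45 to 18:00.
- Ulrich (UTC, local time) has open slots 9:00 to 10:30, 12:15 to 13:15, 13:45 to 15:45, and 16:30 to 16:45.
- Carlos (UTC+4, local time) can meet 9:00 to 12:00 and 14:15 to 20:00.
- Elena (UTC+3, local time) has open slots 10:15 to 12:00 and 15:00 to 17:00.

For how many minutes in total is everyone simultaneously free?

0 minutes

Liang → UTC: 02:30–03:00, 03:15–05:45, 07:00–10:30, 10:45–12:00.
Ulrich → UTC: 09:00–10:30, 12:15–13:15, 13:45–15:45, 16:30–16:45.
Carlos → UTC: 05:00–08:00, 10:15–16:00.
Elena → UTC: 07:15–09:00, 12:00–14:00.
Liang ∩ Ulrich: 09:00–10:30.
Liang ∩ Ulrich ∩ Carlos: 10:15–10:30.
Liang ∩ Ulrich ∩ Carlos ∩ Elena: (none).
Total common minutes: 0.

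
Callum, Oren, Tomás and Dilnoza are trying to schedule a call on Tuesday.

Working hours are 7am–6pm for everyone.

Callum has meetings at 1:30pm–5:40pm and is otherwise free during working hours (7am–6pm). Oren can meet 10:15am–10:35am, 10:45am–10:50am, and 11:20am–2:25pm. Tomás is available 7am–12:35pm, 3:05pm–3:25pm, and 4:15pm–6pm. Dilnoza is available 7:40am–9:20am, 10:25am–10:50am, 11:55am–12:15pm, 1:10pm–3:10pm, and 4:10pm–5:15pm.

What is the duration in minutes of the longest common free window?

Callum free within 07:00–18:00: 07:00–13:30, 17:40–18:00.
Callum ∩ Oren: 10:15–10:35, 10:45–10:50, 11:20–13:30.
Callum ∩ Oren ∩ Tomás: 10:15–10:35, 10:45–10:50, 11:20–12:35.
Callum ∩ Oren ∩ Tomás ∩ Dilnoza: 10:25–10:35, 10:45–10:50, 11:55–12:15.
Common window lengths: 10, 5, 20 min; longest is 20.

20 minutes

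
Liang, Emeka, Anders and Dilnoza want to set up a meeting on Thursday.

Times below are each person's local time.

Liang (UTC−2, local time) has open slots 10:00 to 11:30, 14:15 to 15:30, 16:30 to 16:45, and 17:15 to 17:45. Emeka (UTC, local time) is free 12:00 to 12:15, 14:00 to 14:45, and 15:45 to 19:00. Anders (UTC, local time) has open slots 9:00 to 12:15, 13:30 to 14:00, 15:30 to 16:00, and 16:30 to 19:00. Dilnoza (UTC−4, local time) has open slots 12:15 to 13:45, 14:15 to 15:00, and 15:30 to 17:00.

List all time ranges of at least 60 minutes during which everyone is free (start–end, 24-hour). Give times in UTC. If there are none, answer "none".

16:30–17:30

Liang → UTC: 12:00–13:30, 16:15–17:30, 18:30–18:45, 19:15–19:45.
Emeka → UTC: 12:00–12:15, 14:00–14:45, 15:45–19:00.
Anders → UTC: 09:00–12:15, 13:30–14:00, 15:30–16:00, 16:30–19:00.
Dilnoza → UTC: 16:15–17:45, 18:15–19:00, 19:30–21:00.
Liang ∩ Emeka: 12:00–12:15, 16:15–17:30, 18:30–18:45.
Liang ∩ Emeka ∩ Anders: 12:00–12:15, 16:30–17:30, 18:30–18:45.
Liang ∩ Emeka ∩ Anders ∩ Dilnoza: 16:30–17:30, 18:30–18:45.
Windows ≥ 60 min: 16:30–17:30.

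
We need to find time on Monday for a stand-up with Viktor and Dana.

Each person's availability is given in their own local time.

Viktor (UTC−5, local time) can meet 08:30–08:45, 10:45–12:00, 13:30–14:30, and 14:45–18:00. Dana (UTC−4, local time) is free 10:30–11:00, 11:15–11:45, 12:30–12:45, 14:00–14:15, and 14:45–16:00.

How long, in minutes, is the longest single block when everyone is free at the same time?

Viktor → UTC: 13:30–13:45, 15:45–17:00, 18:30–19:30, 19:45–23:00.
Dana → UTC: 14:30–15:00, 15:15–15:45, 16:30–16:45, 18:00–18:15, 18:45–20:00.
Viktor ∩ Dana: 16:30–16:45, 18:45–19:30, 19:45–20:00.
Common window lengths: 15, 45, 15 min; longest is 45.

45 minutes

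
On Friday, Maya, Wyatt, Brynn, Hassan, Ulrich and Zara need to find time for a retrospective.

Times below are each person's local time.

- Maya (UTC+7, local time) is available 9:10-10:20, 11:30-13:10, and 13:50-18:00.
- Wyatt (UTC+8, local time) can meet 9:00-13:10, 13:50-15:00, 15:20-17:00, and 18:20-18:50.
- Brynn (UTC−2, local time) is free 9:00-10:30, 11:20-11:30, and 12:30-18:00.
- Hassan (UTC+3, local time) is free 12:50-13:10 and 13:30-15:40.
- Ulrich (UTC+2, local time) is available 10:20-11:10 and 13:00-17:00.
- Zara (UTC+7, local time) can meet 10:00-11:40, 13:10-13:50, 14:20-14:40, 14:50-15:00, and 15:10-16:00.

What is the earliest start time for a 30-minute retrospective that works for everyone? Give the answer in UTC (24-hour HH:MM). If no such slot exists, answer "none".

Maya → UTC: 02:10–03:20, 04:30–06:10, 06:50–11:00.
Wyatt → UTC: 01:00–05:10, 05:50–07:00, 07:20–09:00, 10:20–10:50.
Brynn → UTC: 11:00–12:30, 13:20–13:30, 14:30–20:00.
Hassan → UTC: 09:50–10:10, 10:30–12:40.
Ulrich → UTC: 08:20–09:10, 11:00–15:00.
Zara → UTC: 03:00–04:40, 06:10–06:50, 07:20–07:40, 07:50–08:00, 08:10–09:00.
Maya ∩ Wyatt: 02:10–03:20, 04:30–05:10, 05:50–06:10, 06:50–07:00, 07:20–09:00, 10:20–10:50.
Maya ∩ Wyatt ∩ Brynn: (none).
Maya ∩ Wyatt ∩ Brynn ∩ Hassan: (none).
Maya ∩ Wyatt ∩ Brynn ∩ Hassan ∩ Ulrich: (none).
Maya ∩ Wyatt ∩ Brynn ∩ Hassan ∩ Ulrich ∩ Zara: (none).
Windows ≥ 30 min: (none).

none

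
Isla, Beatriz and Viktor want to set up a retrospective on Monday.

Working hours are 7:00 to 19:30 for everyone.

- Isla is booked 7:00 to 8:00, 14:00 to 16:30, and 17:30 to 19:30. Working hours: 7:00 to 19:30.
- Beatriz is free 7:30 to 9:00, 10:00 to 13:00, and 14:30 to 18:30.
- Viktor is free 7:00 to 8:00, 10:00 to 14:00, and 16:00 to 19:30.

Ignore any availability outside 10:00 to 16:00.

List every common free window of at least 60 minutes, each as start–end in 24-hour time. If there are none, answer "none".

Isla free within 07:00–19:30: 08:00–14:00, 16:30–17:30.
Isla ∩ Beatriz: 08:00–09:00, 10:00–13:00, 16:30–17:30.
Isla ∩ Beatriz ∩ Viktor: 10:00–13:00, 16:30–17:30.
Restricted to 10:00–16:00: 10:00–13:00.
Windows ≥ 60 min: 10:00–13:00.

10:00–13:00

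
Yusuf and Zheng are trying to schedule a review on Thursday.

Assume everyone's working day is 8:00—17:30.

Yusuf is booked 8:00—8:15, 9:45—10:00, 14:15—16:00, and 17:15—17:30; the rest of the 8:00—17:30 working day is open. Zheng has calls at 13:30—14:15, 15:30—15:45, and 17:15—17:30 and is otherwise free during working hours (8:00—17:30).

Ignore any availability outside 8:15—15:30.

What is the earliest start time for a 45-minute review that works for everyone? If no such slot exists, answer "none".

Yusuf free within 08:00–17:30: 08:15–09:45, 10:00–14:15, 16:00–17:15.
Zheng free within 08:00–17:30: 08:00–13:30, 14:15–15:30, 15:45–17:15.
Yusuf ∩ Zheng: 08:15–09:45, 10:00–13:30, 16:00–17:15.
Restricted to 08:15–15:30: 08:15–09:45, 10:00–13:30.
Windows ≥ 45 min: 08:15–09:45, 10:00–13:30.
Earliest such window starts at 08:15.

08:15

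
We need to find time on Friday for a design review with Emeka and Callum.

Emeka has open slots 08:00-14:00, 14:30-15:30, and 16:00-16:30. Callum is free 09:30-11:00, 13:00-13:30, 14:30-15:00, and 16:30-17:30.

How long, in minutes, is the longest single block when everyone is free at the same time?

Emeka ∩ Callum: 09:30–11:00, 13:00–13:30, 14:30–15:00.
Common window lengths: 90, 30, 30 min; longest is 90.

90 minutes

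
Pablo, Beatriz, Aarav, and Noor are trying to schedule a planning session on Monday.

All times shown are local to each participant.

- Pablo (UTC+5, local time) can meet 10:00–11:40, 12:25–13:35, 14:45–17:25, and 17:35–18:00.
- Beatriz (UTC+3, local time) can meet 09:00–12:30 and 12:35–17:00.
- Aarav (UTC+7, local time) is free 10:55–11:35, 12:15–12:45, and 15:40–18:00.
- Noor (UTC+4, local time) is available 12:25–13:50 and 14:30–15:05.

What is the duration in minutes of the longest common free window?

Pablo → UTC: 05:00–06:40, 07:25–08:35, 09:45–12:25, 12:35–13:00.
Beatriz → UTC: 06:00–09:30, 09:35–14:00.
Aarav → UTC: 03:55–04:35, 05:15–05:45, 08:40–11:00.
Noor → UTC: 08:25–09:50, 10:30–11:05.
Pablo ∩ Beatriz: 06:00–06:40, 07:25–08:35, 09:45–12:25, 12:35–13:00.
Pablo ∩ Beatriz ∩ Aarav: 09:45–11:00.
Pablo ∩ Beatriz ∩ Aarav ∩ Noor: 09:45–09:50, 10:30–11:00.
Common window lengths: 5, 30 min; longest is 30.

30 minutes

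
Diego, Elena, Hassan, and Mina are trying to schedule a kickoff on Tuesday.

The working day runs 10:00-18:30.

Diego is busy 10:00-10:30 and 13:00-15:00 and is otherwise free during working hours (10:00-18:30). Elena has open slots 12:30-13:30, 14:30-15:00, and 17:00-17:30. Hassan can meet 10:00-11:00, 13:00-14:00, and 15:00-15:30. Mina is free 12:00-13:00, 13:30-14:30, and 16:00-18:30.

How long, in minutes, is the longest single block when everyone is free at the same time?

0 minutes

Diego free within 10:00–18:30: 10:30–13:00, 15:00–18:30.
Diego ∩ Elena: 12:30–13:00, 17:00–17:30.
Diego ∩ Elena ∩ Hassan: (none).
Diego ∩ Elena ∩ Hassan ∩ Mina: (none).
No common window.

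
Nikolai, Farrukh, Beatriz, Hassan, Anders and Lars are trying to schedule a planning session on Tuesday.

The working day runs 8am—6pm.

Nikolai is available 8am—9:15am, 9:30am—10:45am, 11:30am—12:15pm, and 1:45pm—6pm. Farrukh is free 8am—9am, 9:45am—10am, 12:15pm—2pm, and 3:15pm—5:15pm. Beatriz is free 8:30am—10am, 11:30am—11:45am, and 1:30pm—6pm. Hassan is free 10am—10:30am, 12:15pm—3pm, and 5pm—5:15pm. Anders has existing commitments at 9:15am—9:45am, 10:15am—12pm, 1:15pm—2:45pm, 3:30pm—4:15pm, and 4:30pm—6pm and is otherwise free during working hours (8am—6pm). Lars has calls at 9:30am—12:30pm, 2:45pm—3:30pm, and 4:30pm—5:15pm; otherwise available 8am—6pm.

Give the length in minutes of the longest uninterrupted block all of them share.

0 minutes

Anders free within 08:00–18:00: 08:00–09:15, 09:45–10:15, 12:00–13:15, 14:45–15:30, 16:15–16:30.
Lars free within 08:00–18:00: 08:00–09:30, 12:30–14:45, 15:30–16:30, 17:15–18:00.
Nikolai ∩ Farrukh: 08:00–09:00, 09:45–10:00, 13:45–14:00, 15:15–17:15.
Nikolai ∩ Farrukh ∩ Beatriz: 08:30–09:00, 09:45–10:00, 13:45–14:00, 15:15–17:15.
Nikolai ∩ Farrukh ∩ Beatriz ∩ Hassan: 13:45–14:00, 17:00–17:15.
Nikolai ∩ Farrukh ∩ Beatriz ∩ Hassan ∩ Anders: (none).
Nikolai ∩ Farrukh ∩ Beatriz ∩ Hassan ∩ Anders ∩ Lars: (none).
No common window.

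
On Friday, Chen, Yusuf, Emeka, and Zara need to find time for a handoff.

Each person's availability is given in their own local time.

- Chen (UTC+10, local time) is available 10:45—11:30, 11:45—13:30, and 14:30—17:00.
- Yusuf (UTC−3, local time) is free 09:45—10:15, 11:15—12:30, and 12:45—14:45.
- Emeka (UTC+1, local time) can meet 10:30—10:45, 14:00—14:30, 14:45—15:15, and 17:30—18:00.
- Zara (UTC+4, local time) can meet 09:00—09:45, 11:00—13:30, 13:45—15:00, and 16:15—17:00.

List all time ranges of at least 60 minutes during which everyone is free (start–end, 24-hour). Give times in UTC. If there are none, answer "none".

Chen → UTC: 00:45–01:30, 01:45–03:30, 04:30–07:00.
Yusuf → UTC: 12:45–13:15, 14:15–15:30, 15:45–17:45.
Emeka → UTC: 09:30–09:45, 13:00–13:30, 13:45–14:15, 16:30–17:00.
Zara → UTC: 05:00–05:45, 07:00–09:30, 09:45–11:00, 12:15–13:00.
Chen ∩ Yusuf: (none).
Chen ∩ Yusuf ∩ Emeka: (none).
Chen ∩ Yusuf ∩ Emeka ∩ Zara: (none).
Windows ≥ 60 min: (none).

none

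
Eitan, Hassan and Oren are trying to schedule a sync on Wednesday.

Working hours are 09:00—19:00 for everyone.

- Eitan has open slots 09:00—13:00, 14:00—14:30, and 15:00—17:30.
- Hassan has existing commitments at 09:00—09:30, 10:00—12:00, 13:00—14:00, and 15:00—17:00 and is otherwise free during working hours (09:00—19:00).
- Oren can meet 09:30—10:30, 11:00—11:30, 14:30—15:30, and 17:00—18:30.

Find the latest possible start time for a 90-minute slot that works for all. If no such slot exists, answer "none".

Hassan free within 09:00–19:00: 09:30–10:00, 12:00–13:00, 14:00–15:00, 17:00–19:00.
Eitan ∩ Hassan: 09:30–10:00, 12:00–13:00, 14:00–14:30, 17:00–17:30.
Eitan ∩ Hassan ∩ Oren: 09:30–10:00, 17:00–17:30.
Windows ≥ 90 min: (none).

none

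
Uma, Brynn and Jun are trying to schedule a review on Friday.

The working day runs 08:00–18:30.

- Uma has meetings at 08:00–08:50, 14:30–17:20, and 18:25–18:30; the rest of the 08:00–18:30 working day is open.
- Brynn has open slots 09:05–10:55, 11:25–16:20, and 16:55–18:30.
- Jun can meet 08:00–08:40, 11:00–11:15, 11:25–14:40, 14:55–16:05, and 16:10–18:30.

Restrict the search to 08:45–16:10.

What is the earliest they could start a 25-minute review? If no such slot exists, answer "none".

11:25

Uma free within 08:00–18:30: 08:50–14:30, 17:20–18:25.
Uma ∩ Brynn: 09:05–10:55, 11:25–14:30, 17:20–18:25.
Uma ∩ Brynn ∩ Jun: 11:25–14:30, 17:20–18:25.
Restricted to 08:45–16:10: 11:25–14:30.
Windows ≥ 25 min: 11:25–14:30.
Earliest such window starts at 11:25.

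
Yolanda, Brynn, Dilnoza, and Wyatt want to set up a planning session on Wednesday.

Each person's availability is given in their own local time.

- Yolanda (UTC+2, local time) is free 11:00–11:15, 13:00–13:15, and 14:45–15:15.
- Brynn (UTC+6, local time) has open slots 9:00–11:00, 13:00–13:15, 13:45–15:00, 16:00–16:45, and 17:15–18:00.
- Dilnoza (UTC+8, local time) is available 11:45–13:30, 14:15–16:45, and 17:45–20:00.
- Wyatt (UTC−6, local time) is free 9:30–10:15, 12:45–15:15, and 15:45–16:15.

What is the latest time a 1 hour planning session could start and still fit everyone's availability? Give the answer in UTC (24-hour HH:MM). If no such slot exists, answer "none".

none

Yolanda → UTC: 09:00–09:15, 11:00–11:15, 12:45–13:15.
Brynn → UTC: 03:00–05:00, 07:00–07:15, 07:45–09:00, 10:00–10:45, 11:15–12:00.
Dilnoza → UTC: 03:45–05:30, 06:15–08:45, 09:45–12:00.
Wyatt → UTC: 15:30–16:15, 18:45–21:15, 21:45–22:15.
Yolanda ∩ Brynn: (none).
Yolanda ∩ Brynn ∩ Dilnoza: (none).
Yolanda ∩ Brynn ∩ Dilnoza ∩ Wyatt: (none).
Windows ≥ 60 min: (none).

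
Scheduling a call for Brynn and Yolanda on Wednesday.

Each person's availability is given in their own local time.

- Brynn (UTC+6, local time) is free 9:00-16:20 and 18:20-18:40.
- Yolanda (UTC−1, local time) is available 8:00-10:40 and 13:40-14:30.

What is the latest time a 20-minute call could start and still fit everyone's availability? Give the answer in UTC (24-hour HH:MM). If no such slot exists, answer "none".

10:00

Brynn → UTC: 03:00–10:20, 12:20–12:40.
Yolanda → UTC: 09:00–11:40, 14:40–15:30.
Brynn ∩ Yolanda: 09:00–10:20.
Windows ≥ 20 min: 09:00–10:20.
Latest start in the last window 09:00–10:20 is 10:20 − 20 min = 10:00.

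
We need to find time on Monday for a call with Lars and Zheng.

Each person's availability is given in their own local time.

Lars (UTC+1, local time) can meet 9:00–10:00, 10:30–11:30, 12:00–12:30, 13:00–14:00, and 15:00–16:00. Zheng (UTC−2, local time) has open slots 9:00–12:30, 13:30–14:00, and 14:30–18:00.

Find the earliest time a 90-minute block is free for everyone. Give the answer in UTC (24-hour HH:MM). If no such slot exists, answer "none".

Lars → UTC: 08:00–09:00, 09:30–10:30, 11:00–11:30, 12:00–13:00, 14:00–15:00.
Zheng → UTC: 11:00–14:30, 15:30–16:00, 16:30–20:00.
Lars ∩ Zheng: 11:00–11:30, 12:00–13:00, 14:00–14:30.
Windows ≥ 90 min: (none).

none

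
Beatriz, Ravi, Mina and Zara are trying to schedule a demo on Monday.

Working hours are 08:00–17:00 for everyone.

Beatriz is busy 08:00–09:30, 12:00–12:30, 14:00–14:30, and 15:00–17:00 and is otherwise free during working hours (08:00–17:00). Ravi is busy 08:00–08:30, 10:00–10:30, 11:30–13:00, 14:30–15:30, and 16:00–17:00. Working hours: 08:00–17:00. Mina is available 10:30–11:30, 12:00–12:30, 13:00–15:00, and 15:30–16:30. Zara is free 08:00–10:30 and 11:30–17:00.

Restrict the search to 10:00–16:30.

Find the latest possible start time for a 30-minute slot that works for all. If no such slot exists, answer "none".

Beatriz free within 08:00–17:00: 09:30–12:00, 12:30–14:00, 14:30–15:00.
Ravi free within 08:00–17:00: 08:30–10:00, 10:30–11:30, 13:00–14:30, 15:30–16:00.
Beatriz ∩ Ravi: 09:30–10:00, 10:30–11:30, 13:00–14:00.
Beatriz ∩ Ravi ∩ Mina: 10:30–11:30, 13:00–14:00.
Beatriz ∩ Ravi ∩ Mina ∩ Zara: 13:00–14:00.
Restricted to 10:00–16:30: 13:00–14:00.
Windows ≥ 30 min: 13:00–14:00.
Latest start in the last window 13:00–14:00 is 14:00 − 30 min = 13:30.

13:30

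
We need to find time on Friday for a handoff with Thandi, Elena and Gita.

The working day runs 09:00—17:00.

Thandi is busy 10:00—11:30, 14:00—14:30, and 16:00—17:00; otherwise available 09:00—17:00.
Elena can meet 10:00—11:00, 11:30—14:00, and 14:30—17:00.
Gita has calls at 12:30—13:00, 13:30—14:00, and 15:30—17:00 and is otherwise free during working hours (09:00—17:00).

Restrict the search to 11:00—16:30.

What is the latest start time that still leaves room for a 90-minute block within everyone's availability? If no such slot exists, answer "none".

none

Thandi free within 09:00–17:00: 09:00–10:00, 11:30–14:00, 14:30–16:00.
Gita free within 09:00–17:00: 09:00–12:30, 13:00–13:30, 14:00–15:30.
Thandi ∩ Elena: 11:30–14:00, 14:30–16:00.
Thandi ∩ Elena ∩ Gita: 11:30–12:30, 13:00–13:30, 14:30–15:30.
Restricted to 11:00–16:30: 11:30–12:30, 13:00–13:30, 14:30–15:30.
Windows ≥ 90 min: (none).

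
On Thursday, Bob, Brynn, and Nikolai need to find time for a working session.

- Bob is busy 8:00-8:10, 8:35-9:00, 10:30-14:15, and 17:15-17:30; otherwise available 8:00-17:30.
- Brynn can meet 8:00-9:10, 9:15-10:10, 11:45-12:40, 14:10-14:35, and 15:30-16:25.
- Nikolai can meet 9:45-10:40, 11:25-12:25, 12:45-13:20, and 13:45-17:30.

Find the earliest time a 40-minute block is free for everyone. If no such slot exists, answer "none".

Bob free within 08:00–17:30: 08:10–08:35, 09:00–10:30, 14:15–17:15.
Bob ∩ Brynn: 08:10–08:35, 09:00–09:10, 09:15–10:10, 14:15–14:35, 15:30–16:25.
Bob ∩ Brynn ∩ Nikolai: 09:45–10:10, 14:15–14:35, 15:30–16:25.
Windows ≥ 40 min: 15:30–16:25.
Earliest such window starts at 15:30.

15:30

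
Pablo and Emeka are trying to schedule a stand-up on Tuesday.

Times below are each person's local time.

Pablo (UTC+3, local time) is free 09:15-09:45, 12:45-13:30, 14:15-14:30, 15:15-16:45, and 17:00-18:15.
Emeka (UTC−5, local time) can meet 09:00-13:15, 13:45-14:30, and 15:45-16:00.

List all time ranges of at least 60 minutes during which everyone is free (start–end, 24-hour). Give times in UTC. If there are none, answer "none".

14:00–15:15

Pablo → UTC: 06:15–06:45, 09:45–10:30, 11:15–11:30, 12:15–13:45, 14:00–15:15.
Emeka → UTC: 14:00–18:15, 18:45–19:30, 20:45–21:00.
Pablo ∩ Emeka: 14:00–15:15.
Windows ≥ 60 min: 14:00–15:15.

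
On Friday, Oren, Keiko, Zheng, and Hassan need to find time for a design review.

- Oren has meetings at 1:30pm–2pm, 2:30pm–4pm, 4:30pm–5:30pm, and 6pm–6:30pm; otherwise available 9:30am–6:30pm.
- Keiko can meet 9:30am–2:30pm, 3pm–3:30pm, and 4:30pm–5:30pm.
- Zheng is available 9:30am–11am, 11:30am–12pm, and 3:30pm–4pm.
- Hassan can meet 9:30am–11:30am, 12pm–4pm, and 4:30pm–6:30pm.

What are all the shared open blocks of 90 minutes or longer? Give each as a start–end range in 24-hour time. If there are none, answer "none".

Oren free within 09:30–18:30: 09:30–13:30, 14:00–14:30, 16:00–16:30, 17:30–18:00.
Oren ∩ Keiko: 09:30–13:30, 14:00–14:30.
Oren ∩ Keiko ∩ Zheng: 09:30–11:00, 11:30–12:00.
Oren ∩ Keiko ∩ Zheng ∩ Hassan: 09:30–11:00.
Windows ≥ 90 min: 09:30–11:00.

09:30–11:00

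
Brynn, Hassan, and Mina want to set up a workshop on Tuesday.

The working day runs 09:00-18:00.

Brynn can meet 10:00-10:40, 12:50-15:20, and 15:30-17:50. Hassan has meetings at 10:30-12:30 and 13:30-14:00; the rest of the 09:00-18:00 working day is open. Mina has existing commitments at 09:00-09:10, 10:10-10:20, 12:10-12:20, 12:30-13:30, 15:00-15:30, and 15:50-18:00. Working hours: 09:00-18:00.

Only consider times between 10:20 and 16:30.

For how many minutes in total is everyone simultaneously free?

90 minutes

Hassan free within 09:00–18:00: 09:00–10:30, 12:30–13:30, 14:00–18:00.
Mina free within 09:00–18:00: 09:10–10:10, 10:20–12:10, 12:20–12:30, 13:30–15:00, 15:30–15:50.
Brynn ∩ Hassan: 10:00–10:30, 12:50–13:30, 14:00–15:20, 15:30–17:50.
Brynn ∩ Hassan ∩ Mina: 10:00–10:10, 10:20–10:30, 14:00–15:00, 15:30–15:50.
Restricted to 10:20–16:30: 10:20–10:30, 14:00–15:00, 15:30–15:50.
Total common minutes: 10 + 60 + 20 = 90.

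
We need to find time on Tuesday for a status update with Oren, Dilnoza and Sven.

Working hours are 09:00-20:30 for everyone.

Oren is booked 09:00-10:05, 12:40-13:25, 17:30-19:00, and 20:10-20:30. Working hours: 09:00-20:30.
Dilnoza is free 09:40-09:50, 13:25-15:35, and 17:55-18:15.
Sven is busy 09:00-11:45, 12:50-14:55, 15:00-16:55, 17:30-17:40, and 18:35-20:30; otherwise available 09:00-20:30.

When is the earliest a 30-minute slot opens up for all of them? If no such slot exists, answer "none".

none

Oren free within 09:00–20:30: 10:05–12:40, 13:25–17:30, 19:00–20:10.
Sven free within 09:00–20:30: 11:45–12:50, 14:55–15:00, 16:55–17:30, 17:40–18:35.
Oren ∩ Dilnoza: 13:25–15:35.
Oren ∩ Dilnoza ∩ Sven: 14:55–15:00.
Windows ≥ 30 min: (none).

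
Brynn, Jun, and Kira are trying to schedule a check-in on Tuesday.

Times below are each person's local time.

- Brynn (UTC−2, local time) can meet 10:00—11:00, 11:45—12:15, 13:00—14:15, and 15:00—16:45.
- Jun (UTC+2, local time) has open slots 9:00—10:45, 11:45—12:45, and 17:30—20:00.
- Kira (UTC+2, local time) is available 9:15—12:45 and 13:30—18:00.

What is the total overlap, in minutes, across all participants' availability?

Brynn → UTC: 12:00–13:00, 13:45–14:15, 15:00–16:15, 17:00–18:45.
Jun → UTC: 07:00–08:45, 09:45–10:45, 15:30–18:00.
Kira → UTC: 07:15–10:45, 11:30–16:00.
Brynn ∩ Jun: 15:30–16:15, 17:00–18:00.
Brynn ∩ Jun ∩ Kira: 15:30–16:00.
Total common minutes: 30.

30 minutes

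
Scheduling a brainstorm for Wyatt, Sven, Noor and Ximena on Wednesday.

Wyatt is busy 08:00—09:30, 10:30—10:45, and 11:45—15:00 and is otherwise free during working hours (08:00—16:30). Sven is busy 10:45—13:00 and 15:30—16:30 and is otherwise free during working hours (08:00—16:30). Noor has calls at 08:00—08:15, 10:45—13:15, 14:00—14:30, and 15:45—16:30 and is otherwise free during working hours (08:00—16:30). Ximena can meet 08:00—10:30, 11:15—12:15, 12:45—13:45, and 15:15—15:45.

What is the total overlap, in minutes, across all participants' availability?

Wyatt free within 08:00–16:30: 09:30–10:30, 10:45–11:45, 15:00–16:30.
Sven free within 08:00–16:30: 08:00–10:45, 13:00–15:30.
Noor free within 08:00–16:30: 08:15–10:45, 13:15–14:00, 14:30–15:45.
Wyatt ∩ Sven: 09:30–10:30, 15:00–15:30.
Wyatt ∩ Sven ∩ Noor: 09:30–10:30, 15:00–15:30.
Wyatt ∩ Sven ∩ Noor ∩ Ximena: 09:30–10:30, 15:15–15:30.
Total common minutes: 60 + 15 = 75.

75 minutes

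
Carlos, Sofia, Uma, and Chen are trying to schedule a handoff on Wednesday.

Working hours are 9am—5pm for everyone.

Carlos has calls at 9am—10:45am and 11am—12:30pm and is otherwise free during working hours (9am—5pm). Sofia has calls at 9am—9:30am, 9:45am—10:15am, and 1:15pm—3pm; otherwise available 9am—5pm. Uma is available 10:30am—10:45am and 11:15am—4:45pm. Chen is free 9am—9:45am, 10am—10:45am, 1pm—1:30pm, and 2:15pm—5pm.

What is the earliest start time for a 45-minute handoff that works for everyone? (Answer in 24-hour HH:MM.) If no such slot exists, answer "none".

15:00

Carlos free within 09:00–17:00: 10:45–11:00, 12:30–17:00.
Sofia free within 09:00–17:00: 09:30–09:45, 10:15–13:15, 15:00–17:00.
Carlos ∩ Sofia: 10:45–11:00, 12:30–13:15, 15:00–17:00.
Carlos ∩ Sofia ∩ Uma: 12:30–13:15, 15:00–16:45.
Carlos ∩ Sofia ∩ Uma ∩ Chen: 13:00–13:15, 15:00–16:45.
Windows ≥ 45 min: 15:00–16:45.
Earliest such window starts at 15:00.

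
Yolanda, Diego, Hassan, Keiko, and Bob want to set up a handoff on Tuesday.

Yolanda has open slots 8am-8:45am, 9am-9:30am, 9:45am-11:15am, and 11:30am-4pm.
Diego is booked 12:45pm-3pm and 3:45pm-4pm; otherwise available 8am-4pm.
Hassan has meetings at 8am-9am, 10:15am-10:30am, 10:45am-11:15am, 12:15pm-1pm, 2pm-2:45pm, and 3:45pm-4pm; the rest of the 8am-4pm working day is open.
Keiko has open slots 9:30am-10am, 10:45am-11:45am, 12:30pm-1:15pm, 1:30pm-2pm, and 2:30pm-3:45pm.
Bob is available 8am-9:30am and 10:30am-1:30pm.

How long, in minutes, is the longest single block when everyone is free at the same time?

Diego free within 08:00–16:00: 08:00–12:45, 15:00–15:45.
Hassan free within 08:00–16:00: 09:00–10:15, 10:30–10:45, 11:15–12:15, 13:00–14:00, 14:45–15:45.
Yolanda ∩ Diego: 08:00–08:45, 09:00–09:30, 09:45–11:15, 11:30–12:45, 15:00–15:45.
Yolanda ∩ Diego ∩ Hassan: 09:00–09:30, 09:45–10:15, 10:30–10:45, 11:30–12:15, 15:00–15:45.
Yolanda ∩ Diego ∩ Hassan ∩ Keiko: 09:45–10:00, 11:30–11:45, 15:00–15:45.
Yolanda ∩ Diego ∩ Hassan ∩ Keiko ∩ Bob: 11:30–11:45.
Single common window of 15 minutes.

15 minutes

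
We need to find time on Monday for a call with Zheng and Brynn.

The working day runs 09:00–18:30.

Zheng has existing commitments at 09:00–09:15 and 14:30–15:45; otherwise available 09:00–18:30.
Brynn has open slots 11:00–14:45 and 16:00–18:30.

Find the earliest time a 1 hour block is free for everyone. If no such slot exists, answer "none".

11:00

Zheng free within 09:00–18:30: 09:15–14:30, 15:45–18:30.
Zheng ∩ Brynn: 11:00–14:30, 16:00–18:30.
Windows ≥ 60 min: 11:00–14:30, 16:00–18:30.
Earliest such window starts at 11:00.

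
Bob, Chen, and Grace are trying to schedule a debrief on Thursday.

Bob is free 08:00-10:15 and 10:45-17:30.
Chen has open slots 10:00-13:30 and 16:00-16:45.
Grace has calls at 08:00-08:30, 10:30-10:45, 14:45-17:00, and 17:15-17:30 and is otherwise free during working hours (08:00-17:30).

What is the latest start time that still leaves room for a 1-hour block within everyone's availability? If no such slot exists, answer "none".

12:30

Grace free within 08:00–17:30: 08:30–10:30, 10:45–14:45, 17:00–17:15.
Bob ∩ Chen: 10:00–10:15, 10:45–13:30, 16:00–16:45.
Bob ∩ Chen ∩ Grace: 10:00–10:15, 10:45–13:30.
Windows ≥ 60 min: 10:45–13:30.
Latest start in the last window 10:45–13:30 is 13:30 − 60 min = 12:30.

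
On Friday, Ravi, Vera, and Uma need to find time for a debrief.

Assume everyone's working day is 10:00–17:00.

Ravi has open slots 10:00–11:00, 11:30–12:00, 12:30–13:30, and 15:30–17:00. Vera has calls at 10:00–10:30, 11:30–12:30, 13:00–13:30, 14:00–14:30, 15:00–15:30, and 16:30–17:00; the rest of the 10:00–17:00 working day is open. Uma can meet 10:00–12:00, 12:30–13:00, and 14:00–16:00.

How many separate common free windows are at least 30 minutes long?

3

Vera free within 10:00–17:00: 10:30–11:30, 12:30–13:00, 13:30–14:00, 14:30–15:00, 15:30–16:30.
Ravi ∩ Vera: 10:30–11:00, 12:30–13:00, 15:30–16:30.
Ravi ∩ Vera ∩ Uma: 10:30–11:00, 12:30–13:00, 15:30–16:00.
Windows ≥ 30 min: 10:30–11:00, 12:30–13:00, 15:30–16:00.
That's 3 windows.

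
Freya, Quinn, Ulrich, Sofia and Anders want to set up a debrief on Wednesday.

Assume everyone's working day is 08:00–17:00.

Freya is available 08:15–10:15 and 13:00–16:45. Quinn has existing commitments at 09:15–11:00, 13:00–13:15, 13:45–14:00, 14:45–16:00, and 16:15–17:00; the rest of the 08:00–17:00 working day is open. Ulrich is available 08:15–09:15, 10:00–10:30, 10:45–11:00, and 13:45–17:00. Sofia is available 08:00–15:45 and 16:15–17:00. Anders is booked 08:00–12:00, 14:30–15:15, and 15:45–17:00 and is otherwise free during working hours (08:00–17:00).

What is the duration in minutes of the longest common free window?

Quinn free within 08:00–17:00: 08:00–09:15, 11:00–13:00, 13:15–13:45, 14:00–14:45, 16:00–16:15.
Anders free within 08:00–17:00: 12:00–14:30, 15:15–15:45.
Freya ∩ Quinn: 08:15–09:15, 13:15–13:45, 14:00–14:45, 16:00–16:15.
Freya ∩ Quinn ∩ Ulrich: 08:15–09:15, 14:00–14:45, 16:00–16:15.
Freya ∩ Quinn ∩ Ulrich ∩ Sofia: 08:15–09:15, 14:00–14:45.
Freya ∩ Quinn ∩ Ulrich ∩ Sofia ∩ Anders: 14:00–14:30.
Single common window of 30 minutes.

30 minutes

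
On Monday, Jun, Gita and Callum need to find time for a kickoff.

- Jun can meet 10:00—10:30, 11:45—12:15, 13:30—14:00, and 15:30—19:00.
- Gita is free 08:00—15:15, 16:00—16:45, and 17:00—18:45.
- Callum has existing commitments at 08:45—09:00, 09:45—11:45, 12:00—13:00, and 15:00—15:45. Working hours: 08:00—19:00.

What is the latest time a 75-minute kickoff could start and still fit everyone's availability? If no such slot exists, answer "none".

17:30

Callum free within 08:00–19:00: 08:00–08:45, 09:00–09:45, 11:45–12:00, 13:00–15:00, 15:45–19:00.
Jun ∩ Gita: 10:00–10:30, 11:45–12:15, 13:30–14:00, 16:00–16:45, 17:00–18:45.
Jun ∩ Gita ∩ Callum: 11:45–12:00, 13:30–14:00, 16:00–16:45, 17:00–18:45.
Windows ≥ 75 min: 17:00–18:45.
Latest start in the last window 17:00–18:45 is 18:45 − 75 min = 17:30.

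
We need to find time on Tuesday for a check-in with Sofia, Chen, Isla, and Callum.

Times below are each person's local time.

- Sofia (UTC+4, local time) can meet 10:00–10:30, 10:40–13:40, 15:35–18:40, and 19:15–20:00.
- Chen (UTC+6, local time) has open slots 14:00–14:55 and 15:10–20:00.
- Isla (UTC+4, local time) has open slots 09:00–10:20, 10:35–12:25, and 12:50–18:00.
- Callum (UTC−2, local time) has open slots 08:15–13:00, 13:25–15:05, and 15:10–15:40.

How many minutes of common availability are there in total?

Sofia → UTC: 06:00–06:30, 06:40–09:40, 11:35–14:40, 15:15–16:00.
Chen → UTC: 08:00–08:55, 09:10–14:00.
Isla → UTC: 05:00–06:20, 06:35–08:25, 08:50–14:00.
Callum → UTC: 10:15–15:00, 15:25–17:05, 17:10–17:40.
Sofia ∩ Chen: 08:00–08:55, 09:10–09:40, 11:35–14:00.
Sofia ∩ Chen ∩ Isla: 08:00–08:25, 08:50–08:55, 09:10–09:40, 11:35–14:00.
Sofia ∩ Chen ∩ Isla ∩ Callum: 11:35–14:00.
Total common minutes: 145.

145 minutes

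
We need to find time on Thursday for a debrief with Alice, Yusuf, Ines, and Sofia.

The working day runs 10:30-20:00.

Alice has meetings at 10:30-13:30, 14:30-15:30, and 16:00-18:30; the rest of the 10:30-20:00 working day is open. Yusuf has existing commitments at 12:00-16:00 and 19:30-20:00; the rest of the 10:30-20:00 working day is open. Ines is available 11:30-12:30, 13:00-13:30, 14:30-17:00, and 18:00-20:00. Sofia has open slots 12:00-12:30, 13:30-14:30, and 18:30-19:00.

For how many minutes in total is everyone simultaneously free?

Alice free within 10:30–20:00: 13:30–14:30, 15:30–16:00, 18:30–20:00.
Yusuf free within 10:30–20:00: 10:30–12:00, 16:00–19:30.
Alice ∩ Yusuf: 18:30–19:30.
Alice ∩ Yusuf ∩ Ines: 18:30–19:30.
Alice ∩ Yusuf ∩ Ines ∩ Sofia: 18:30–19:00.
Total common minutes: 30.

30 minutes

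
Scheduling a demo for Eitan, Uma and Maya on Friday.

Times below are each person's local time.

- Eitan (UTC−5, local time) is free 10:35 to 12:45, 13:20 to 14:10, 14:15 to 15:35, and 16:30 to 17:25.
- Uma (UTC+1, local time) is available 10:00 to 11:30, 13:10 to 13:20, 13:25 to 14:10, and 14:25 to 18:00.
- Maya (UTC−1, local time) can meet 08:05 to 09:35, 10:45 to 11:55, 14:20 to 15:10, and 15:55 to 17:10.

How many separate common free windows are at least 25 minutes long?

Eitan → UTC: 15:35–17:45, 18:20–19:10, 19:15–20:35, 21:30–22:25.
Uma → UTC: 09:00–10:30, 12:10–12:20, 12:25–13:10, 13:25–17:00.
Maya → UTC: 09:05–10:35, 11:45–12:55, 15:20–16:10, 16:55–18:10.
Eitan ∩ Uma: 15:35–17:00.
Eitan ∩ Uma ∩ Maya: 15:35–16:10, 16:55–17:00.
Windows ≥ 25 min: 15:35–16:10.
That's 1 window.

1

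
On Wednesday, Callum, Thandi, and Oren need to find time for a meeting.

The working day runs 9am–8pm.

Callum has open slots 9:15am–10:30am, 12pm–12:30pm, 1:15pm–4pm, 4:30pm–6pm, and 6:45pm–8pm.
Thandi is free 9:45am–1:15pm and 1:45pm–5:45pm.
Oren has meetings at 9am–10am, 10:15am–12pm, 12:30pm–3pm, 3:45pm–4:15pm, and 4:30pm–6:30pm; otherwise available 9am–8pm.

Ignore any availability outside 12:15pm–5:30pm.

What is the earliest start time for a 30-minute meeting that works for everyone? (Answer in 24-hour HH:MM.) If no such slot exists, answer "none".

Oren free within 09:00–20:00: 10:00–10:15, 12:00–12:30, 15:00–15:45, 16:15–16:30, 18:30–20:00.
Callum ∩ Thandi: 09:45–10:30, 12:00–12:30, 13:45–16:00, 16:30–17:45.
Callum ∩ Thandi ∩ Oren: 10:00–10:15, 12:00–12:30, 15:00–15:45.
Restricted to 12:15–17:30: 12:15–12:30, 15:00–15:45.
Windows ≥ 30 min: 15:00–15:45.
Earliest such window starts at 15:00.

15:00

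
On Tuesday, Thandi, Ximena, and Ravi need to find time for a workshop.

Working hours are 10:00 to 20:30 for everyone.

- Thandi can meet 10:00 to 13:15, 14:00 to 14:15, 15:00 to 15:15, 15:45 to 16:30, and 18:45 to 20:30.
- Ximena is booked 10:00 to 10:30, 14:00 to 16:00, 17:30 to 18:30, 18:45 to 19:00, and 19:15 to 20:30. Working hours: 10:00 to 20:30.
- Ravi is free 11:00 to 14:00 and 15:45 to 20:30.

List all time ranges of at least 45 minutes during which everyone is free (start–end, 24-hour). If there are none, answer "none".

Ximena free within 10:00–20:30: 10:30–14:00, 16:00–17:30, 18:30–18:45, 19:00–19:15.
Thandi ∩ Ximena: 10:30–13:15, 16:00–16:30, 19:00–19:15.
Thandi ∩ Ximena ∩ Ravi: 11:00–13:15, 16:00–16:30, 19:00–19:15.
Windows ≥ 45 min: 11:00–13:15.

11:00–13:15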